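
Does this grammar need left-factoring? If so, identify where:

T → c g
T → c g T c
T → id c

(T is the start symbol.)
Left-factoring is needed when two productions for the same non-terminal
share a common prefix on the right-hand side.

Productions for T:
  T → c g
  T → c g T c
  T → id c

Found common prefix 'c g' in productions for T

Answer: Yes, T has productions with common prefix 'c g'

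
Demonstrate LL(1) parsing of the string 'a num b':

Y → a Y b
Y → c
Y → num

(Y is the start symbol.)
Stack is shown with the top on the left.

Stack    Input      Action
--------------------------
Y $      a num b $  output Y → a Y b
a Y b $  a num b $  match 'a'
Y b $    num b $    output Y → num
num b $  num b $    match 'num'
b $      b $        match 'b'
$        $          accept

The string is accepted.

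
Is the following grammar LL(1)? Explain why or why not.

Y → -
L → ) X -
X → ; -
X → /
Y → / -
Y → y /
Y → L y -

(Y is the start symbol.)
Yes, the grammar is LL(1).

Relevant sets:
  FIRST(L) = { ')' }

For Y:
  PREDICT(Y → '-') = { '-' }
  PREDICT(Y → '/' '-') = { '/' }
  PREDICT(Y → y '/') = { 'y' }
  PREDICT(Y → L y '-') = { ')' }
For X:
  PREDICT(X → ';' '-') = { ';' }
  PREDICT(X → '/') = { '/' }
L has a single production, so nothing to check there.

All predict sets are disjoint. The grammar IS LL(1).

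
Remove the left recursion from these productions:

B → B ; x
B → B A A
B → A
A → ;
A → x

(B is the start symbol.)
B → A B'
B' → ; x B'
B' → A A B'
B' → ε
A → ;
A → x

B is directly left-recursive. The standard transformation for
  A → A α₁ | ... | A α_m | β₁ | ... | β_n
is
  A  → β₁ A' | ... | β_n A'
  A' → α₁ A' | ... | α_m A' | ε

B → A becomes B → A B'
B → B ; x becomes B' → ; x B'
B → B A A becomes B' → A A B'
Add B' → ε

Productions for other non-terminals are unchanged:
  A → ;
  A → x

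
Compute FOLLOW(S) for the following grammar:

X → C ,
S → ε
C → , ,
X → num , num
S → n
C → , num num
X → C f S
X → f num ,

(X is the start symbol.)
To compute FOLLOW(S), find every occurrence of S on a right-hand side N → α S β: add FIRST(β) \ {ε}, and if β is empty or nullable also add FOLLOW(N). Iterate to a fixed point.

In X → C f S: S is at the end, add FOLLOW(X)

The FOLLOW sets referred to above (computed the same way, to a fixed point):
  FOLLOW(X) = { $ }

Taking the union: FOLLOW(S) = { $ }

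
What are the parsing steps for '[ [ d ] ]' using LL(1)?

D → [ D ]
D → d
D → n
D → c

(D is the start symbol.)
LL(1) parsing maintains a stack (initially the start symbol over $) and the input. At each step: if the stack top is a terminal, match it against the current input token; if it is a non-terminal N, replace it with the RHS of M[N, lookahead] (the unique production whose predict set contains the lookahead).

Stack is shown with the top on the left.

Stack      Input        Action
------------------------------
D $        [ [ d ] ] $  output D → [ D ]
[ D ] $    [ [ d ] ] $  match '['
D ] $      [ d ] ] $    output D → [ D ]
[ D ] ] $  [ d ] ] $    match '['
D ] ] $    d ] ] $      output D → d
d ] ] $    d ] ] $      match 'd'
] ] $      ] ] $        match ']'
] $        ] $          match ']'
$          $            accept

The string is accepted.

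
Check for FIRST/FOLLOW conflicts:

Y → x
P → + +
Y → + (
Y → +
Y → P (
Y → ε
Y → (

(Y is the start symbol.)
No FIRST/FOLLOW conflicts.

Nullable non-terminals: Y.
FIRST sets used below: FIRST(P) = { '+' }

Y: nullable alternative(s) Y → ε; FOLLOW(Y) = { $ }
  Y → x: FIRST \ {ε} = { 'x' } — disjoint from FOLLOW(Y)
  Y → + (: FIRST \ {ε} = { '+' } — disjoint from FOLLOW(Y)
  Y → +: FIRST \ {ε} = { '+' } — disjoint from FOLLOW(Y)
  Y → P (: FIRST \ {ε} = { '+' } — disjoint from FOLLOW(Y)
  Y → ε: FIRST \ {ε} = { } — this is the only nullable alternative, skip
  Y → (: FIRST \ {ε} = { '(' } — disjoint from FOLLOW(Y)

P has no nullable alternative, so no FIRST/FOLLOW check is needed there.

No FIRST/FOLLOW conflicts found.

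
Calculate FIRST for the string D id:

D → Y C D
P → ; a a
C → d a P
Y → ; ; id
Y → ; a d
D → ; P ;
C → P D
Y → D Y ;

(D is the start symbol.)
FIRST sets of the non-terminals involved (from the grammar, by fixed-point iteration):
  FIRST(D) = { ';' }

To compute FIRST(D id), process the symbols left to right:
Symbol D is a non-terminal. Add FIRST(D) \ {ε} = { ';' }
D is not nullable (ε ∉ FIRST(D)), so stop here.
FIRST(D id) = { ';' }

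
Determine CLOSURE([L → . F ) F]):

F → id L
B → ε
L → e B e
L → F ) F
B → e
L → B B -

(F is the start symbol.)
To compute CLOSURE, for each item [A → α.Bβ] where B is a non-terminal, add [B → .γ] for all productions B → γ; repeat for the newly added items until nothing changes.

Start with: [L → . F ) F]
  [L → . F ) F] has the dot before F: add [F → . id L]
No further items can be added.

CLOSURE = { [F → . id L], [L → . F ) F] }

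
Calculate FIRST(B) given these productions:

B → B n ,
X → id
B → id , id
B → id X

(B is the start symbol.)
{ 'id' }

To compute FIRST(B), examine every production with B on the left-hand side, reading each right-hand side left to right until a non-nullable symbol is reached.

From B → B n ,:
  - B is the symbol being defined: contributes nothing new
    B is not nullable, so stop
From B → id , id:
  - id is a terminal: add 'id' and stop
From B → id X:
  - id is a terminal: add 'id' and stop

Collecting: FIRST(B) = { 'id' }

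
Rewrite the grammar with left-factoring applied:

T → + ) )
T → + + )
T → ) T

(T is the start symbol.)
Left-factoring transforms A → αβ₁ | αβ₂ into A → αA' and A' → β₁ | β₂
(α is the longest common prefix among the alternatives). Repeat until
no nonterminal has two alternatives with a common prefix.

Round 1: T has alternatives sharing prefix '+'. Introduce T': T → + T'
  Add: T' → ) )
  Add: T' → + )

No remaining common prefixes — done.

Resulting grammar:
T → + T'
T' → ) )
T' → + )
T → ) T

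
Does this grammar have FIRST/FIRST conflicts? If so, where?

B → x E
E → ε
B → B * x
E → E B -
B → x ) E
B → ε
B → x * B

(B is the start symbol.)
Yes. B → x E / B → B '*' x on { 'x' }; B → x E / B → x ')' E on { 'x' }; B → x E / B → x '*' B on { 'x' }; B → B '*' x / B → x ')' E on { 'x' }; B → B '*' x / B → x '*' B on { 'x' }; B → x ')' E / B → x '*' B on { 'x' }

A FIRST/FIRST conflict occurs when two productions N → α and N → β for the same non-terminal have FIRST(α) ∩ FIRST(β) ≠ ∅ (with ε ∈ FIRST of a nullable right-hand side, so two nullable alternatives also conflict).

FIRST sets of the non-terminals at (or reachable through a nullable prefix from) the front of some alternative:
  FIRST(B) = { '*', 'x', ε }
  FIRST(E) = { '*', '-', 'x', ε }

Productions for B:
  B → x E: FIRST = { 'x' }
  B → B * x: FIRST = { '*', 'x' }
  B → x ) E: FIRST = { 'x' }
  B → ε: FIRST = { ε }
  B → x * B: FIRST = { 'x' }
Productions for E:
  E → ε: FIRST = { ε }
  E → E B -: FIRST = { '*', '-', 'x' }

Conflict for B: B → x E and B → B * x
  Overlap: { 'x' }
Conflict for B: B → x E and B → x ) E
  Overlap: { 'x' }
Conflict for B: B → x E and B → x * B
  Overlap: { 'x' }
Conflict for B: B → B * x and B → x ) E
  Overlap: { 'x' }
Conflict for B: B → B * x and B → x * B
  Overlap: { 'x' }
Conflict for B: B → x ) E and B → x * B
  Overlap: { 'x' }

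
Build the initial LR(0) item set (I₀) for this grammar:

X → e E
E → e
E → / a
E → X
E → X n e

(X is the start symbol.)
First, augment the grammar with X' → X
I₀ = CLOSURE({ [X' → . X] }):
  [X' → . X] has the dot before X: add [X → . e E]
No further items can be added.

I₀ = { [X → . e E], [X' → . X] }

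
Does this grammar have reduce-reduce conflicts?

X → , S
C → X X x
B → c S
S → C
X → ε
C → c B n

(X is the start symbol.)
A reduce-reduce conflict occurs when an LR(0) state has two complete items [A → α .] and [B → β .] — both call for a reduction, and with no lookahead the parser cannot choose between them.

Augment with X' → X and build the canonical LR(0) collection (I0 = CLOSURE({[X' → . X]}), then GOTO on every symbol after a dot until no new states appear). It has 13 states:
  I0: { [X → . , S], [X → .], [X' → . X] }  — shift, reduce
  I1: { [C → . X X x], [C → . c B n], [S → . C], [X → , . S], [X → . , S], [X → .] }  — shift, reduce
  I2: { [X' → X .] }  — accept
  I3: { [S → C .] }  — reduce
  I4: { [X → , S .] }  — reduce
  I5: { [C → X . X x], [X → . , S], [X → .] }  — shift, reduce
  I6: { [B → . c S], [C → c . B n] }  — shift
  I7: { [C → c B . n] }  — shift
  I8: { [B → c . S], [C → . X X x], [C → . c B n], [S → . C], [X → . , S], [X → .] }  — shift, reduce
  I9: { [B → c S .] }  — reduce
  I10: { [C → c B n .] }  — reduce
  I11: { [C → X X . x] }  — shift
  I12: { [C → X X x .] }  — reduce

No state contains more than one complete item.

Answer: No reduce-reduce conflicts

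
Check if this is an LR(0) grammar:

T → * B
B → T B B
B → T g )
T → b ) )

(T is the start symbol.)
A grammar is LR(0) if no state in the canonical LR(0) collection has:
  - both a shift item (dot before a terminal) and a complete item (shift-reduce conflict), or
  - two or more complete items (reduce-reduce conflict; the accept item [T' → T .] counts as a complete item here).

Augment with T' → T and build the canonical LR(0) collection (I0 = CLOSURE({[T' → . T]}), then GOTO on every symbol after a dot until no new states appear). It has 12 states:
  I0: { [T → . * B], [T → . b ) )], [T' → . T] }  — shift
  I1: { [B → . T B B], [B → . T g )], [T → * . B], [T → . * B], [T → . b ) )] }  — shift
  I2: { [T' → T .] }  — accept
  I3: { [T → b . ) )] }  — shift
  I4: { [T → b ) . )] }  — shift
  I5: { [T → b ) ) .] }  — reduce
  I6: { [T → * B .] }  — reduce
  I7: { [B → . T B B], [B → . T g )], [B → T . B B], [B → T . g )], [T → . * B], [T → . b ) )] }  — shift
  I8: { [B → . T B B], [B → . T g )], [B → T B . B], [T → . * B], [T → . b ) )] }  — shift
  I9: { [B → T g . )] }  — shift
  I10: { [B → T g ) .] }  — reduce
  I11: { [B → T B B .] }  — reduce

Every state is either a pure shift/goto state or contains exactly one complete item and nothing to shift — no conflicts. The grammar is LR(0).

Answer: Yes, the grammar is LR(0)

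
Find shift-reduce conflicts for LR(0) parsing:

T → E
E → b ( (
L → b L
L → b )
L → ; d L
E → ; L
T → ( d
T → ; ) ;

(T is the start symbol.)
Augment with T' → T and build the canonical LR(0) collection (I0 = CLOSURE({[T' → . T]}), then GOTO on every symbol after a dot until no new states appear). It has 18 states:
  I0: { [E → . ; L], [E → . b ( (], [T → . ( d], [T → . ; ) ;], [T → . E], [T' → . T] }  — shift
  I1: { [T → ( . d] }  — shift
  I2: { [E → ; . L], [L → . ; d L], [L → . b )], [L → . b L], [T → ; . ) ;] }  — shift
  I3: { [T → E .] }  — reduce
  I4: { [T' → T .] }  — accept
  I5: { [E → b . ( (] }  — shift
  I6: { [E → b ( . (] }  — shift
  I7: { [E → b ( ( .] }  — reduce
  I8: { [T → ; ) . ;] }  — shift
  I9: { [L → ; . d L] }  — shift
  I10: { [E → ; L .] }  — reduce
  I11: { [L → . ; d L], [L → . b )], [L → . b L], [L → b . )], [L → b . L] }  — shift
  I12: { [L → b ) .] }  — reduce
  I13: { [L → b L .] }  — reduce
  I14: { [L → . ; d L], [L → . b )], [L → . b L], [L → ; d . L] }  — shift
  I15: { [L → ; d L .] }  — reduce
  I16: { [T → ; ) ; .] }  — reduce
  I17: { [T → ( d .] }  — reduce

No state contains both a complete item and a shift item.

Answer: No shift-reduce conflicts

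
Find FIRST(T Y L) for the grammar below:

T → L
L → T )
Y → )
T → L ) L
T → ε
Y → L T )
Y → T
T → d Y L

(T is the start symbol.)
FIRST sets of the non-terminals involved (from the grammar, by fixed-point iteration):
  FIRST(T) = { ')', 'd', ε }
  FIRST(Y) = { ')', 'd', ε }
  FIRST(L) = { ')', 'd' }

To compute FIRST(T Y L), process the symbols left to right:
Symbol T is a non-terminal. Add FIRST(T) \ {ε} = { ')', 'd' }
T is nullable (ε ∈ FIRST(T)), continue to the next symbol.
Symbol Y is a non-terminal. Add FIRST(Y) \ {ε} = { ')', 'd' }
Y is nullable (ε ∈ FIRST(Y)), continue to the next symbol.
Symbol L is a non-terminal. Add FIRST(L) \ {ε} = { ')', 'd' }
L is not nullable (ε ∉ FIRST(L)), so stop here.
FIRST(T Y L) = { ')', 'd' }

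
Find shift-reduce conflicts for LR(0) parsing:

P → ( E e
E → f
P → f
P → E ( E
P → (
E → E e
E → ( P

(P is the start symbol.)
A shift-reduce conflict occurs when an LR(0) state has both:
  - a complete (reduce) item [A → α .] (dot at the end), and
  - a shift item [B → β . c γ] (dot before a terminal).

Augment with P' → P and build the canonical LR(0) collection (I0 = CLOSURE({[P' → . P]}), then GOTO on every symbol after a dot until no new states appear). It has 13 states:
  I0: { [E → . ( P], [E → . E e], [E → . f], [P → . ( E e], [P → . (], [P → . E ( E], [P → . f], [P' → . P] }  — shift
  I1: { [E → ( . P], [E → . ( P], [E → . E e], [E → . f], [P → ( . E e], [P → ( .], [P → . ( E e], [P → . (], [P → . E ( E], [P → . f] }  — shift, reduce
  I2: { [E → E . e], [P → E . ( E] }  — shift
  I3: { [P' → P .] }  — accept
  I4: { [E → f .], [P → f .] }  — 2 reduces
  I5: { [E → . ( P], [E → . E e], [E → . f], [P → E ( . E] }  — shift
  I6: { [E → E e .] }  — reduce
  I7: { [E → ( . P], [E → . ( P], [E → . E e], [E → . f], [P → . ( E e], [P → . (], [P → . E ( E], [P → . f] }  — shift
  I8: { [E → E . e], [P → E ( E .] }  — shift, reduce
  I9: { [E → f .] }  — reduce
  I10: { [E → ( P .] }  — reduce
  I11: { [E → E . e], [P → ( E . e], [P → E . ( E] }  — shift
  I12: { [E → E e .], [P → ( E e .] }  — 2 reduces

I1 contains reduce item [P → ( .] and shift items [E → . ( P], [E → . f], [P → . (], [P → . ( E e], [P → . f] — shift-reduce conflict.
I8 contains reduce item [P → E ( E .] and shift item [E → E . e] — shift-reduce conflict.

Answer: Yes — I1: [P → ( .] vs [E → . ( P]; I8: [P → E ( E .] vs [E → E . e]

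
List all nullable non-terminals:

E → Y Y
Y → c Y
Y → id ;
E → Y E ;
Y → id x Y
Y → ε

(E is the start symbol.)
{ 'E', 'Y' }

A non-terminal is nullable if it can derive ε (the empty string): either it has an ε-production, or it has a production whose right-hand side consists entirely of nullable non-terminals.

ε-productions: Y → ε
So Y is immediately nullable.
E → Y Y: every symbol on the right is nullable, so E is nullable too.
Every non-terminal is now nullable.
Nullable = { 'E', 'Y' }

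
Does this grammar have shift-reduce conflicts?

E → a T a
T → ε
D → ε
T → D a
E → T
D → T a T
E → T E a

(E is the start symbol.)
A shift-reduce conflict occurs when an LR(0) state has both:
  - a complete (reduce) item [A → α .] (dot at the end), and
  - a shift item [B → β . c γ] (dot before a terminal).

Augment with E' → E and build the canonical LR(0) collection (I0 = CLOSURE({[E' → . E]}), then GOTO on every symbol after a dot until no new states appear). It has 14 states:
  I0: { [D → . T a T], [D → .], [E → . T E a], [E → . T], [E → . a T a], [E' → . E], [T → . D a], [T → .] }  — shift, 2 reduces
  I1: { [T → D . a] }  — shift
  I2: { [E' → E .] }  — accept
  I3: { [D → . T a T], [D → .], [D → T . a T], [E → . T E a], [E → . T], [E → . a T a], [E → T . E a], [E → T .], [T → . D a], [T → .] }  — shift, 3 reduces
  I4: { [D → . T a T], [D → .], [E → a . T a], [T → . D a], [T → .] }  — 2 reduces
  I5: { [D → T . a T], [E → a T . a] }  — shift
  I6: { [D → . T a T], [D → .], [D → T a . T], [E → a T a .], [T → . D a], [T → .] }  — 3 reduces
  I7: { [D → T . a T], [D → T a T .] }  — shift, reduce
  I8: { [D → . T a T], [D → .], [D → T a . T], [T → . D a], [T → .] }  — 2 reduces
  I9: { [E → T E . a] }  — shift
  I10: { [D → . T a T], [D → .], [D → T a . T], [E → a . T a], [T → . D a], [T → .] }  — 2 reduces
  I11: { [D → T . a T], [D → T a T .], [E → a T . a] }  — shift, reduce
  I12: { [E → T E a .] }  — reduce
  I13: { [T → D a .] }  — reduce

I0 contains reduce items [D → .], [T → .] and shift item [E → . a T a] — shift-reduce conflict.
I3 contains reduce items [D → .], [E → T .], [T → .] and shift items [D → T . a T], [E → . a T a] — shift-reduce conflict.
I7 contains reduce item [D → T a T .] and shift item [D → T . a T] — shift-reduce conflict.
I11 contains reduce item [D → T a T .] and shift items [D → T . a T], [E → a T . a] — shift-reduce conflict.

Answer: Yes — I0: [D → .] vs [E → . a T a]; I3: [D → .] vs [D → T . a T]; I7: [D → T a T .] vs [D → T . a T]; I11: [D → T a T .] vs [D → T . a T]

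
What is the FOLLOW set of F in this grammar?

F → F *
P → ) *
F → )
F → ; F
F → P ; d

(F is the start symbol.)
To compute FOLLOW(F), find every occurrence of F on a right-hand side N → α F β: add FIRST(β) \ {ε}, and if β is empty or nullable also add FOLLOW(N). Iterate to a fixed point.

F is the start symbol, so $ ∈ FOLLOW(F).
In F → F *: F is followed by '*', add FIRST('*') \ {ε} = { '*' }
In F → ; F: F is at the end; this adds FOLLOW(F) to itself — nothing new

Taking the union: FOLLOW(F) = { $, '*' }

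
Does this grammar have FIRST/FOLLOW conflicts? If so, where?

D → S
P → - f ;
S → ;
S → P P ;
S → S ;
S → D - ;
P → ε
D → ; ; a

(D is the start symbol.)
A FIRST/FOLLOW conflict occurs when a non-terminal N has a nullable alternative N → β (β ⇒* ε) and another alternative N → α with FIRST(α) ∩ FOLLOW(N) ≠ ∅: on such a lookahead the parser cannot decide between expanding α and letting N vanish via β.

Nullable non-terminals: P.

P: nullable alternative(s) P → ε; FOLLOW(P) = { '-', ';' }
  P → - f ;: FIRST \ {ε} = { '-' } — overlaps FOLLOW(P) on { '-' }: CONFLICT
  P → ε: FIRST \ {ε} = { } — this is the only nullable alternative, skip

D, S have no nullable alternative, so no FIRST/FOLLOW check is needed there.

So the grammar has 1 FIRST/FOLLOW conflict (marked CONFLICT above).

Answer: Yes. P → '-' f ';' with FOLLOW(P) on { '-' }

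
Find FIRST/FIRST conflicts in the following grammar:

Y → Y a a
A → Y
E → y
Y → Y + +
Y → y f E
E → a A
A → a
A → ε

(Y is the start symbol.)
Yes. Y → Y a a / Y → Y '+' '+' on { 'y' }; Y → Y a a / Y → y f E on { 'y' }; Y → Y '+' '+' / Y → y f E on { 'y' }

A FIRST/FIRST conflict occurs when two productions N → α and N → β for the same non-terminal have FIRST(α) ∩ FIRST(β) ≠ ∅ (with ε ∈ FIRST of a nullable right-hand side, so two nullable alternatives also conflict).

FIRST sets of the non-terminals at (or reachable through a nullable prefix from) the front of some alternative:
  FIRST(Y) = { 'y' }

Productions for Y:
  Y → Y a a: FIRST = { 'y' }
  Y → Y + +: FIRST = { 'y' }
  Y → y f E: FIRST = { 'y' }
Productions for A:
  A → Y: FIRST = { 'y' }
  A → a: FIRST = { 'a' }
  A → ε: FIRST = { ε }
Productions for E:
  E → y: FIRST = { 'y' }
  E → a A: FIRST = { 'a' }

Conflict for Y: Y → Y a a and Y → Y + +
  Overlap: { 'y' }
Conflict for Y: Y → Y a a and Y → y f E
  Overlap: { 'y' }
Conflict for Y: Y → Y + + and Y → y f E
  Overlap: { 'y' }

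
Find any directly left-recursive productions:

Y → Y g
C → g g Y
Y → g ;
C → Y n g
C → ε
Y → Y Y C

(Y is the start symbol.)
Yes, Y is left-recursive

Y → Y g: LEFT RECURSIVE (starts with Y)
C → g g Y: starts with g
Y → g ;: starts with g
C → Y n g: starts with Y
C → ε: starts with ε
Y → Y Y C: LEFT RECURSIVE (starts with Y)

The grammar has direct left recursion on: Y.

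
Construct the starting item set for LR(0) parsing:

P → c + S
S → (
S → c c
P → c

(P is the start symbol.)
First, augment the grammar with P' → P
I₀ = CLOSURE({ [P' → . P] }):
  [P' → . P] has the dot before P: add [P → . c + S], [P → . c]
No further items can be added.

I₀ = { [P → . c + S], [P → . c], [P' → . P] }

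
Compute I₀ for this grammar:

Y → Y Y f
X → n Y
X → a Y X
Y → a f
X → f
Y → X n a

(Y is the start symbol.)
{ [X → . a Y X], [X → . f], [X → . n Y], [Y → . X n a], [Y → . Y Y f], [Y → . a f], [Y' → . Y] }

First, augment the grammar with Y' → Y
I₀ = CLOSURE({ [Y' → . Y] }):
  [Y' → . Y] has the dot before Y: add [Y → . Y Y f], [Y → . a f], [Y → . X n a]
  [Y → . X n a] has the dot before X: add [X → . n Y], [X → . a Y X], [X → . f]
No further items can be added.

I₀ = { [X → . a Y X], [X → . f], [X → . n Y], [Y → . X n a], [Y → . Y Y f], [Y → . a f], [Y' → . Y] }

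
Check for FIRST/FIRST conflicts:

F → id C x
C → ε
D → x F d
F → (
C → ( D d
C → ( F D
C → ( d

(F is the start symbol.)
A FIRST/FIRST conflict occurs when two productions N → α and N → β for the same non-terminal have FIRST(α) ∩ FIRST(β) ≠ ∅ (with ε ∈ FIRST of a nullable right-hand side, so two nullable alternatives also conflict).

Productions for F:
  F → id C x: FIRST = { 'id' }
  F → (: FIRST = { '(' }
Productions for C:
  C → ε: FIRST = { ε }
  C → ( D d: FIRST = { '(' }
  C → ( F D: FIRST = { '(' }
  C → ( d: FIRST = { '(' }
D has only one production, so no FIRST/FIRST conflict is possible there.

Conflict for C: C → ( D d and C → ( F D
  Overlap: { '(' }
Conflict for C: C → ( D d and C → ( d
  Overlap: { '(' }
Conflict for C: C → ( F D and C → ( d
  Overlap: { '(' }

Answer: Yes. C → '(' D d / C → '(' F D on { '(' }; C → '(' D d / C → '(' d on { '(' }; C → '(' F D / C → '(' d on { '(' }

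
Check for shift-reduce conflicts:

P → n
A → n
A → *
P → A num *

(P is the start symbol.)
No shift-reduce conflicts

A shift-reduce conflict occurs when an LR(0) state has both:
  - a complete (reduce) item [A → α .] (dot at the end), and
  - a shift item [B → β . c γ] (dot before a terminal).

Augment with P' → P and build the canonical LR(0) collection (I0 = CLOSURE({[P' → . P]}), then GOTO on every symbol after a dot until no new states appear). It has 7 states:
  I0: { [A → . *], [A → . n], [P → . A num *], [P → . n], [P' → . P] }  — shift
  I1: { [A → * .] }  — reduce
  I2: { [P → A . num *] }  — shift
  I3: { [P' → P .] }  — accept
  I4: { [A → n .], [P → n .] }  — 2 reduces
  I5: { [P → A num . *] }  — shift
  I6: { [P → A num * .] }  — reduce

No state contains both a complete item and a shift item.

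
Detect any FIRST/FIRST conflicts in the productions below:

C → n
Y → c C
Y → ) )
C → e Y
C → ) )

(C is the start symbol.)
No FIRST/FIRST conflicts.

A FIRST/FIRST conflict occurs when two productions N → α and N → β for the same non-terminal have FIRST(α) ∩ FIRST(β) ≠ ∅ (with ε ∈ FIRST of a nullable right-hand side, so two nullable alternatives also conflict).

Productions for C:
  C → n: FIRST = { 'n' }
  C → e Y: FIRST = { 'e' }
  C → ) ): FIRST = { ')' }
Productions for Y:
  Y → c C: FIRST = { 'c' }
  Y → ) ): FIRST = { ')' }

All alternatives of each non-terminal have pairwise disjoint FIRST sets.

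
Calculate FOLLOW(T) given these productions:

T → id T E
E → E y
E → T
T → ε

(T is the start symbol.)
{ $, 'id', 'y' }

To compute FOLLOW(T), find every occurrence of T on a right-hand side N → α T β: add FIRST(β) \ {ε}, and if β is empty or nullable also add FOLLOW(N). Iterate to a fixed point.

T is the start symbol, so $ ∈ FOLLOW(T).
In T → id T E: T is followed by E, add FIRST(E) \ {ε} = { 'id', 'y' }
  E is nullable, so FOLLOW(T) is also included — that is the set being defined, nothing new
In E → T: T is at the end, add FOLLOW(E)

The FOLLOW sets referred to above (computed the same way, to a fixed point):
  FOLLOW(E) = { $, 'id', 'y' }

Taking the union: FOLLOW(T) = { $, 'id', 'y' }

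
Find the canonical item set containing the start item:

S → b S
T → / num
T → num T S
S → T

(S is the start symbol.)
First, augment the grammar with S' → S
I₀ = CLOSURE({ [S' → . S] }):
  [S' → . S] has the dot before S: add [S → . b S], [S → . T]
  [S → . T] has the dot before T: add [T → . / num], [T → . num T S]
No further items can be added.

I₀ = { [S → . T], [S → . b S], [S' → . S], [T → . / num], [T → . num T S] }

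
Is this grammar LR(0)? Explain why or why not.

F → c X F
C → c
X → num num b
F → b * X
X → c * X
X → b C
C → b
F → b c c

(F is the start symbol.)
Yes, the grammar is LR(0)

Augment with F' → F and build the canonical LR(0) collection (I0 = CLOSURE({[F' → . F]}), then GOTO on every symbol after a dot until no new states appear). It has 20 states:
  I0: { [F → . b * X], [F → . b c c], [F → . c X F], [F' → . F] }  — shift
  I1: { [F' → F .] }  — accept
  I2: { [F → b . * X], [F → b . c c] }  — shift
  I3: { [F → c . X F], [X → . b C], [X → . c * X], [X → . num num b] }  — shift
  I4: { [F → . b * X], [F → . b c c], [F → . c X F], [F → c X . F] }  — shift
  I5: { [C → . b], [C → . c], [X → b . C] }  — shift
  I6: { [X → c . * X] }  — shift
  I7: { [X → num . num b] }  — shift
  I8: { [X → num num . b] }  — shift
  I9: { [X → num num b .] }  — reduce
  I10: { [X → . b C], [X → . c * X], [X → . num num b], [X → c * . X] }  — shift
  I11: { [X → c * X .] }  — reduce
  I12: { [X → b C .] }  — reduce
  I13: { [C → b .] }  — reduce
  I14: { [C → c .] }  — reduce
  I15: { [F → c X F .] }  — reduce
  I16: { [F → b * . X], [X → . b C], [X → . c * X], [X → . num num b] }  — shift
  I17: { [F → b c . c] }  — shift
  I18: { [F → b c c .] }  — reduce
  I19: { [F → b * X .] }  — reduce

Every state is either a pure shift/goto state or contains exactly one complete item and nothing to shift — no conflicts. The grammar is LR(0).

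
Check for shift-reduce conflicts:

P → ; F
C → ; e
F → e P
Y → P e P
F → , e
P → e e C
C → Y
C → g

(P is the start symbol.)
A shift-reduce conflict occurs when an LR(0) state has both:
  - a complete (reduce) item [A → α .] (dot at the end), and
  - a shift item [B → β . c γ] (dot before a terminal).

Augment with P' → P and build the canonical LR(0) collection (I0 = CLOSURE({[P' → . P]}), then GOTO on every symbol after a dot until no new states appear). It has 18 states:
  I0: { [P → . ; F], [P → . e e C], [P' → . P] }  — shift
  I1: { [F → . , e], [F → . e P], [P → ; . F] }  — shift
  I2: { [P' → P .] }  — accept
  I3: { [P → e . e C] }  — shift
  I4: { [C → . ; e], [C → . Y], [C → . g], [P → . ; F], [P → . e e C], [P → e e . C], [Y → . P e P] }  — shift
  I5: { [C → ; . e], [F → . , e], [F → . e P], [P → ; . F] }  — shift
  I6: { [P → e e C .] }  — reduce
  I7: { [Y → P . e P] }  — shift
  I8: { [C → Y .] }  — reduce
  I9: { [C → g .] }  — reduce
  I10: { [P → . ; F], [P → . e e C], [Y → P e . P] }  — shift
  I11: { [Y → P e P .] }  — reduce
  I12: { [F → , . e] }  — shift
  I13: { [P → ; F .] }  — reduce
  I14: { [C → ; e .], [F → e . P], [P → . ; F], [P → . e e C] }  — shift, reduce
  I15: { [F → e P .] }  — reduce
  I16: { [F → , e .] }  — reduce
  I17: { [F → e . P], [P → . ; F], [P → . e e C] }  — shift

I14 contains reduce item [C → ; e .] and shift items [P → . ; F], [P → . e e C] — shift-reduce conflict.

Answer: Yes — I14: [C → ; e .] vs [P → . ; F]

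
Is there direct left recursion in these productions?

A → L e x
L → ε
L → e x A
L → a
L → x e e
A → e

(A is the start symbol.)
No direct left recursion

A → L e x: starts with L
L → ε: starts with ε
L → e x A: starts with e
L → a: starts with a
L → x e e: starts with x
A → e: starts with e

No direct left recursion found.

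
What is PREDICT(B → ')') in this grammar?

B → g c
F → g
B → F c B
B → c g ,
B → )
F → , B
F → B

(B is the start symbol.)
{ ')' }

PREDICT(B → ')') = (FIRST(RHS) \ {ε}) ∪ (FOLLOW(B) if ε ∈ FIRST(RHS), i.e. RHS ⇒* ε)
FIRST(')') = { ')' }
ε ∉ FIRST(')'), so FOLLOW(B) is not added.
PREDICT(B → ')') = { ')' }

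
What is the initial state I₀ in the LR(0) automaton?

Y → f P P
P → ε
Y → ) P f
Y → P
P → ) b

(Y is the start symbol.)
First, augment the grammar with Y' → Y
I₀ = CLOSURE({ [Y' → . Y] }):
  [Y' → . Y] has the dot before Y: add [Y → . f P P], [Y → . ) P f], [Y → . P]
  [Y → . P] has the dot before P: add [P → .], [P → . ) b]
No further items can be added.

I₀ = { [P → . ) b], [P → .], [Y → . ) P f], [Y → . P], [Y → . f P P], [Y' → . Y] }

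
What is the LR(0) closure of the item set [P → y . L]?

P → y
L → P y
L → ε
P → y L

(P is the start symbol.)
{ [L → . P y], [L → .], [P → . y L], [P → . y], [P → y . L] }

To compute CLOSURE, for each item [A → α.Bβ] where B is a non-terminal, add [B → .γ] for all productions B → γ; repeat for the newly added items until nothing changes.

Start with: [P → y . L]
  [P → y . L] has the dot before L: add [L → . P y], [L → .]
  [L → . P y] has the dot before P: add [P → . y], [P → . y L]
No further items can be added.

CLOSURE = { [L → . P y], [L → .], [P → . y L], [P → . y], [P → y . L] }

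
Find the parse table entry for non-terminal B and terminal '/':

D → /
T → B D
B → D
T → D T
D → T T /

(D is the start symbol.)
B → D

To find M[B, '/'], we find productions for B where '/' is in the predict set (PREDICT(N → α) = (FIRST(α) \ {ε}) ∪ (FOLLOW(N) if α ⇒* ε)).

Relevant sets:
  FIRST(D) = { '/' }

B → D: PREDICT = { '/' }
  '/' is in predict set, so this production goes in M[B, '/']

M[B, '/'] = B → D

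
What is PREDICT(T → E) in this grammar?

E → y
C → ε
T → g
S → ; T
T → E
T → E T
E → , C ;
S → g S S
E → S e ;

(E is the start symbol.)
PREDICT(T → E) = (FIRST(RHS) \ {ε}) ∪ (FOLLOW(T) if ε ∈ FIRST(RHS), i.e. RHS ⇒* ε)
FIRST(E) = { ',', ';', 'g', 'y' }
FIRST(E) = { ',', ';', 'g', 'y' }
ε ∉ FIRST(E), so FOLLOW(T) is not added.
PREDICT(T → E) = { ',', ';', 'g', 'y' }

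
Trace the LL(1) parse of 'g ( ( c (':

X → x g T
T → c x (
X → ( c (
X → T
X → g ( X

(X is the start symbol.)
Stack is shown with the top on the left.

Stack    Input        Action
----------------------------
X $      g ( ( c ( $  output X → g ( X
g ( X $  g ( ( c ( $  match 'g'
( X $    ( ( c ( $    match '('
X $      ( c ( $      output X → ( c (
( c ( $  ( c ( $      match '('
c ( $    c ( $        match 'c'
( $      ( $          match '('
$        $            accept

The string is accepted.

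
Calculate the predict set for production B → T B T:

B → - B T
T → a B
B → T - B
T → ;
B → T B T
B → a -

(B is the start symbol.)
{ ';', 'a' }

PREDICT(B → T B T) = (FIRST(RHS) \ {ε}) ∪ (FOLLOW(B) if ε ∈ FIRST(RHS), i.e. RHS ⇒* ε)
FIRST(T) = { ';', 'a' }
FIRST(T B T) = { ';', 'a' }
ε ∉ FIRST(T B T), so FOLLOW(B) is not added.
PREDICT(B → T B T) = { ';', 'a' }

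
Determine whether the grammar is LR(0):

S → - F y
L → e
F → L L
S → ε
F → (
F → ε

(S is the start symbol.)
A grammar is LR(0) if no state in the canonical LR(0) collection has:
  - both a shift item (dot before a terminal) and a complete item (shift-reduce conflict), or
  - two or more complete items (reduce-reduce conflict; the accept item [S' → S .] counts as a complete item here).

Augment with S' → S and build the canonical LR(0) collection (I0 = CLOSURE({[S' → . S]}), then GOTO on every symbol after a dot until no new states appear). It has 9 states:
  I0: { [S → . - F y], [S → .], [S' → . S] }  — shift, reduce
  I1: { [F → . (], [F → . L L], [F → .], [L → . e], [S → - . F y] }  — shift, reduce
  I2: { [S' → S .] }  — accept
  I3: { [F → ( .] }  — reduce
  I4: { [S → - F . y] }  — shift
  I5: { [F → L . L], [L → . e] }  — shift
  I6: { [L → e .] }  — reduce
  I7: { [F → L L .] }  — reduce
  I8: { [S → - F y .] }  — reduce

Conflict in state I0:
  Shift-reduce conflict between [S → .] and [S → . - F y]
So the grammar is NOT LR(0).

Answer: No. Shift-reduce conflict between [S → .] and [S → . - F y]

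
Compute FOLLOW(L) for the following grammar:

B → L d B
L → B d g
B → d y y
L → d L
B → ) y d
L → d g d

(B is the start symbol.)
In B → L d B: L is followed by d B, add FIRST(d B) \ {ε} = { 'd' }
In L → d L: L is at the end; this adds FOLLOW(L) to itself — nothing new

Taking the union: FOLLOW(L) = { 'd' }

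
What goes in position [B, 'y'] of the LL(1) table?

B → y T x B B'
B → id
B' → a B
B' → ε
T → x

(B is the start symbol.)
B → y T x B B'

To find M[B, 'y'], we find productions for B where 'y' is in the predict set (PREDICT(N → α) = (FIRST(α) \ {ε}) ∪ (FOLLOW(N) if α ⇒* ε)).

B → y T x B B': PREDICT = { 'y' }
  'y' is in predict set, so this production goes in M[B, 'y']
B → id: PREDICT = { 'id' }

M[B, 'y'] = B → y T x B B'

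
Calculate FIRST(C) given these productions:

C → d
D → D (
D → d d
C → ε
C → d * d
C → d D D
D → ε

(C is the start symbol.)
From C → d:
  - d is a terminal: add 'd' and stop
From C → ε:
  - ε-production, so ε ∈ FIRST(C)
From C → d * d:
  - d is a terminal: add 'd' and stop
From C → d D D:
  - d is a terminal: add 'd' and stop

Collecting: FIRST(C) = { 'd', ε }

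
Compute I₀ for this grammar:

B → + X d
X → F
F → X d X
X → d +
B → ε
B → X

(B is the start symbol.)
First, augment the grammar with B' → B
I₀ = CLOSURE({ [B' → . B] }):
  [B' → . B] has the dot before B: add [B → . + X d], [B → .], [B → . X]
  [B → . X] has the dot before X: add [X → . F], [X → . d +]
  [X → . F] has the dot before F: add [F → . X d X]
No further items can be added.

I₀ = { [B → . + X d], [B → . X], [B → .], [B' → . B], [F → . X d X], [X → . F], [X → . d +] }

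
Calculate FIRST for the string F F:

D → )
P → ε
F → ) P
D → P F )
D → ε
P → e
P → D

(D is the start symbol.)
FIRST sets of the non-terminals involved (from the grammar, by fixed-point iteration):
  FIRST(F) = { ')' }

To compute FIRST(F F), process the symbols left to right:
Symbol F is a non-terminal. Add FIRST(F) \ {ε} = { ')' }
F is not nullable (ε ∉ FIRST(F)), so stop here.
FIRST(F F) = { ')' }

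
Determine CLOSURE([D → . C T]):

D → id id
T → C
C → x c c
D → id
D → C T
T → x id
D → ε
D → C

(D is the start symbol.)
{ [C → . x c c], [D → . C T] }

Start with: [D → . C T]
  [D → . C T] has the dot before C: add [C → . x c c]
No further items can be added.

CLOSURE = { [C → . x c c], [D → . C T] }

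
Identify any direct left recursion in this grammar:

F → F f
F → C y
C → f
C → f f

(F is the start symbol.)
Direct left recursion occurs when N → N α for some non-terminal N (the right-hand side begins with the left-hand side itself).

F → F f: LEFT RECURSIVE (starts with F)
F → C y: starts with C
C → f: starts with f
C → f f: starts with f

The grammar has direct left recursion on: F.

Answer: Yes, F is left-recursive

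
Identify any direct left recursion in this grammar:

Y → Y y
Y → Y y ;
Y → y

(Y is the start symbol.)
Yes, Y is left-recursive

Y → Y y: LEFT RECURSIVE (starts with Y)
Y → Y y ;: LEFT RECURSIVE (starts with Y)
Y → y: starts with y

The grammar has direct left recursion on: Y.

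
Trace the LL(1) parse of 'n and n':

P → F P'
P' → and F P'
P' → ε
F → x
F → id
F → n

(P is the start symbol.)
LL(1) parsing maintains a stack (initially the start symbol over $) and the input. At each step: if the stack top is a terminal, match it against the current input token; if it is a non-terminal N, replace it with the RHS of M[N, lookahead] (the unique production whose predict set contains the lookahead).

Stack is shown with the top on the left.

Stack       Input      Action
-----------------------------
P $         n and n $  output P → F P'
F P' $      n and n $  output F → n
n P' $      n and n $  match 'n'
P' $        and n $    output P' → and F P'
and F P' $  and n $    match 'and'
F P' $      n $        output F → n
n P' $      n $        match 'n'
P' $        $          output P' → ε
$           $          accept

The string is accepted.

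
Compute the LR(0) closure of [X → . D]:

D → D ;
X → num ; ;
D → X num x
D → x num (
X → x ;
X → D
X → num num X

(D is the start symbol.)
{ [D → . D ;], [D → . X num x], [D → . x num (], [X → . D], [X → . num ; ;], [X → . num num X], [X → . x ;] }

To compute CLOSURE, for each item [A → α.Bβ] where B is a non-terminal, add [B → .γ] for all productions B → γ; repeat for the newly added items until nothing changes.

Start with: [X → . D]
  [X → . D] has the dot before D: add [D → . D ;], [D → . X num x], [D → . x num (]
  [D → . X num x] has the dot before X: add [X → . num ; ;], [X → . x ;], [X → . num num X]
No further items can be added.

CLOSURE = { [D → . D ;], [D → . X num x], [D → . x num (], [X → . D], [X → . num ; ;], [X → . num num X], [X → . x ;] }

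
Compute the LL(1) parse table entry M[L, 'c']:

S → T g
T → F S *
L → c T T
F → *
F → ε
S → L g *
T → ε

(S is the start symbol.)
L → c T T

To find M[L, 'c'], we find productions for L where 'c' is in the predict set (PREDICT(N → α) = (FIRST(α) \ {ε}) ∪ (FOLLOW(N) if α ⇒* ε)).

L → c T T: PREDICT = { 'c' }
  'c' is in predict set, so this production goes in M[L, 'c']

M[L, 'c'] = L → c T T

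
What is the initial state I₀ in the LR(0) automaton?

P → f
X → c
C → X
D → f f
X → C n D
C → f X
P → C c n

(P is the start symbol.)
First, augment the grammar with P' → P
I₀ = CLOSURE({ [P' → . P] }):
  [P' → . P] has the dot before P: add [P → . f], [P → . C c n]
  [P → . C c n] has the dot before C: add [C → . X], [C → . f X]
  [C → . X] has the dot before X: add [X → . c], [X → . C n D]
No further items can be added.

I₀ = { [C → . X], [C → . f X], [P → . C c n], [P → . f], [P' → . P], [X → . C n D], [X → . c] }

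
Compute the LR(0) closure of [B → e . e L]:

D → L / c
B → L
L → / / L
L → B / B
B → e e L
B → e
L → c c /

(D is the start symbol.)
To compute CLOSURE, for each item [A → α.Bβ] where B is a non-terminal, add [B → .γ] for all productions B → γ; repeat for the newly added items until nothing changes.

Start with: [B → e . e L]
The dot precedes the terminal e, so nothing is added.

CLOSURE = { [B → e . e L] }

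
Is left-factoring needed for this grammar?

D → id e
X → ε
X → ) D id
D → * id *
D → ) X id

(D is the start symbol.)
No, left-factoring is not needed

Left-factoring is needed when two productions for the same non-terminal
share a common prefix on the right-hand side.

Productions for D:
  D → id e
  D → * id *
  D → ) X id
Productions for X:
  X → ε
  X → ) D id

No common prefixes found.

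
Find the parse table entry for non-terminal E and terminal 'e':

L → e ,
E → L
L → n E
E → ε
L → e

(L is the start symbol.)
E → L

To find M[E, 'e'], we find productions for E where 'e' is in the predict set (PREDICT(N → α) = (FIRST(α) \ {ε}) ∪ (FOLLOW(N) if α ⇒* ε)).

Relevant sets:
  FIRST(L) = { 'e', 'n' }
  FOLLOW(E) = { $ }

E → L: PREDICT = { 'e', 'n' }
  'e' is in predict set, so this production goes in M[E, 'e']
E → ε: PREDICT = { $ }

M[E, 'e'] = E → L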